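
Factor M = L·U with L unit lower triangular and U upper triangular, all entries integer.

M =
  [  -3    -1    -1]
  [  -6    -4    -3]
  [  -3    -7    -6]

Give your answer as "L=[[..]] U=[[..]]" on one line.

L=[[1,0,0],[2,1,0],[1,3,1]] U=[[-3,-1,-1],[0,-2,-1],[0,0,-2]]

  R1 -= 2·R0 → [0,-2,-1]
  R2 -= 1·R0 → [0,-6,-5]
  R2 -= 3·R1 → [0,0,-2]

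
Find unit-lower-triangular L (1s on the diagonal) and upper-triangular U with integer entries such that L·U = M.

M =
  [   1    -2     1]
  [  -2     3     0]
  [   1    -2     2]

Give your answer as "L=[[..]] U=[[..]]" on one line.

  r1 -= -2·r0 → [0,-1,2]
  r2 -= 1·r0 → [0,0,1]
  r2 -= 0·r1 → [0,0,1]

L=[[1,0,0],[-2,1,0],[1,0,1]] U=[[1,-2,1],[0,-1,2],[0,0,1]]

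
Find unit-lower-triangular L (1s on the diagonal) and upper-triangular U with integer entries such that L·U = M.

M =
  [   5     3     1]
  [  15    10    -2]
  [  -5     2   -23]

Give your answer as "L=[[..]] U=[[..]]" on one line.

L=[[1,0,0],[3,1,0],[-1,5,1]] U=[[5,3,1],[0,1,-5],[0,0,3]]

  row1 -= 3·row0 → [0,1,-5]
  row2 -= -1·row0 → [0,5,-22]
  row2 -= 5·row1 → [0,0,3]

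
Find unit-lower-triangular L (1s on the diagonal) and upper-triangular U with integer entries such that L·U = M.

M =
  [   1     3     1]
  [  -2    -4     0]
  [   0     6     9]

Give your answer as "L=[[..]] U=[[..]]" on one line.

  row1 -= -2·row0 → [0,2,2]
  row2 -= 0·row0 → [0,6,9]
  row2 -= 3·row1 → [0,0,3]

L=[[1,0,0],[-2,1,0],[0,3,1]] U=[[1,3,1],[0,2,2],[0,0,3]]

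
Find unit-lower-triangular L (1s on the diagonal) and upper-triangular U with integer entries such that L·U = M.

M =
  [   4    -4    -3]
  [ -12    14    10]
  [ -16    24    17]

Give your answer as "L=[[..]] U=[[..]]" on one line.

  r1 -= -3·r0 → [0,2,1]
  r2 -= -4·r0 → [0,8,5]
  r2 -= 4·r1 → [0,0,1]

L=[[1,0,0],[-3,1,0],[-4,4,1]] U=[[4,-4,-3],[0,2,1],[0,0,1]]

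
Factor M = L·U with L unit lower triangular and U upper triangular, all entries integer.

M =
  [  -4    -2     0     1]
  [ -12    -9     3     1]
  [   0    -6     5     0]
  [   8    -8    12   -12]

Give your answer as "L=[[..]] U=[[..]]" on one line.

  row1 -= 3·row0 → [0,-3,3,-2]
  row2 -= 0·row0 → [0,-6,5,0]
  row3 -= -2·row0 → [0,-12,12,-10]
  row2 -= 2·row1 → [0,0,-1,4]
  row3 -= 4·row1 → [0,0,0,-2]
  row3 -= 0·row2 → [0,0,0,-2]

L=[[1,0,0,0],[3,1,0,0],[0,2,1,0],[-2,4,0,1]] U=[[-4,-2,0,1],[0,-3,3,-2],[0,0,-1,4],[0,0,0,-2]]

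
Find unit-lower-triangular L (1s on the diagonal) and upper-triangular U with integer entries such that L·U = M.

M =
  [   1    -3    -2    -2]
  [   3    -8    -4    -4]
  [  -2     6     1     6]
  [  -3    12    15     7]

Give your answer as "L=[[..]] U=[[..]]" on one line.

L=[[1,0,0,0],[3,1,0,0],[-2,0,1,0],[-3,3,-1,1]] U=[[1,-3,-2,-2],[0,1,2,2],[0,0,-3,2],[0,0,0,-3]]

  R1 -= 3·R0 → [0,1,2,2]
  R2 -= -2·R0 → [0,0,-3,2]
  R3 -= -3·R0 → [0,3,9,1]
  R2 -= 0·R1 → [0,0,-3,2]
  R3 -= 3·R1 → [0,0,3,-5]
  R3 -= -1·R2 → [0,0,0,-3]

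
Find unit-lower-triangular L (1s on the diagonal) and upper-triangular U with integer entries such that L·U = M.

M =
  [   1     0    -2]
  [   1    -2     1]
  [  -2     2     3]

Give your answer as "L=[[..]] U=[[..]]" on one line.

  r1 -= 1·r0 → [0,-2,3]
  r2 -= -2·r0 → [0,2,-1]
  r2 -= -1·r1 → [0,0,2]

L=[[1,0,0],[1,1,0],[-2,-1,1]] U=[[1,0,-2],[0,-2,3],[0,0,2]]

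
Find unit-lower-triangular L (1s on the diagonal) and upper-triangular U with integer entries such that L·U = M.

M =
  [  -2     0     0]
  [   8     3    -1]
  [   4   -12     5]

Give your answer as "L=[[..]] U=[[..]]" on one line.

  r1 -= -4·r0 → [0,3,-1]
  r2 -= -2·r0 → [0,-12,5]
  r2 -= -4·r1 → [0,0,1]

L=[[1,0,0],[-4,1,0],[-2,-4,1]] U=[[-2,0,0],[0,3,-1],[0,0,1]]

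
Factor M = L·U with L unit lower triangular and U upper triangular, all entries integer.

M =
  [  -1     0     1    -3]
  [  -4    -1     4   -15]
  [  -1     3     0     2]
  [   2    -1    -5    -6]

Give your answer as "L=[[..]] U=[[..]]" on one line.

L=[[1,0,0,0],[4,1,0,0],[1,-3,1,0],[-2,1,3,1]] U=[[-1,0,1,-3],[0,-1,0,-3],[0,0,-1,-4],[0,0,0,3]]

  row1 -= 4·row0 → [0,-1,0,-3]
  row2 -= 1·row0 → [0,3,-1,5]
  row3 -= -2·row0 → [0,-1,-3,-12]
  row2 -= -3·row1 → [0,0,-1,-4]
  row3 -= 1·row1 → [0,0,-3,-9]
  row3 -= 3·row2 → [0,0,0,3]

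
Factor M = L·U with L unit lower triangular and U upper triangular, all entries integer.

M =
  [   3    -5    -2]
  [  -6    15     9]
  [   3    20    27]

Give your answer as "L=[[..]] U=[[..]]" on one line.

  r1 -= -2·r0 → [0,5,5]
  r2 -= 1·r0 → [0,25,29]
  r2 -= 5·r1 → [0,0,4]

L=[[1,0,0],[-2,1,0],[1,5,1]] U=[[3,-5,-2],[0,5,5],[0,0,4]]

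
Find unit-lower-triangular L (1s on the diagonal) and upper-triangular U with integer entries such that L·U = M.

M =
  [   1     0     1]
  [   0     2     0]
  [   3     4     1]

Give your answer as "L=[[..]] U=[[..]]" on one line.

  R1 -= 0·R0 → [0,2,0]
  R2 -= 3·R0 → [0,4,-2]
  R2 -= 2·R1 → [0,0,-2]

L=[[1,0,0],[0,1,0],[3,2,1]] U=[[1,0,1],[0,2,0],[0,0,-2]]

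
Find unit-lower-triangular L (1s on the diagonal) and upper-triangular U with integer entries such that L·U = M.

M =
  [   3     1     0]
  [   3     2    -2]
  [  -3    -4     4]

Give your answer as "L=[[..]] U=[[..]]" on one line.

L=[[1,0,0],[1,1,0],[-1,-3,1]] U=[[3,1,0],[0,1,-2],[0,0,-2]]

  r1 -= 1·r0 → [0,1,-2]
  r2 -= -1·r0 → [0,-3,4]
  r2 -= -3·r1 → [0,0,-2]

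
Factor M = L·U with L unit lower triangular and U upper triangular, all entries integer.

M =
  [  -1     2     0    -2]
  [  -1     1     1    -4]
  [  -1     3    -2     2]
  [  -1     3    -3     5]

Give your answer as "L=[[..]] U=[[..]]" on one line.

L=[[1,0,0,0],[1,1,0,0],[1,-1,1,0],[1,-1,2,1]] U=[[-1,2,0,-2],[0,-1,1,-2],[0,0,-1,2],[0,0,0,1]]

  r1 -= 1·r0 → [0,-1,1,-2]
  r2 -= 1·r0 → [0,1,-2,4]
  r3 -= 1·r0 → [0,1,-3,7]
  r2 -= -1·r1 → [0,0,-1,2]
  r3 -= -1·r1 → [0,0,-2,5]
  r3 -= 2·r2 → [0,0,0,1]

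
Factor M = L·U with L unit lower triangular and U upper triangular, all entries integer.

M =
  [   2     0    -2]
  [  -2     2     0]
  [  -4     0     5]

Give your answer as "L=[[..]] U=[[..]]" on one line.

  row1 -= -1·row0 → [0,2,-2]
  row2 -= -2·row0 → [0,0,1]
  row2 -= 0·row1 → [0,0,1]

L=[[1,0,0],[-1,1,0],[-2,0,1]] U=[[2,0,-2],[0,2,-2],[0,0,1]]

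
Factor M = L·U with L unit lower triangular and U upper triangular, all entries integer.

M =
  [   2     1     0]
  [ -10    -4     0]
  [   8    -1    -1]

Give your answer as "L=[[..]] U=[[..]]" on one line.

  row1 -= -5·row0 → [0,1,0]
  row2 -= 4·row0 → [0,-5,-1]
  row2 -= -5·row1 → [0,0,-1]

L=[[1,0,0],[-5,1,0],[4,-5,1]] U=[[2,1,0],[0,1,0],[0,0,-1]]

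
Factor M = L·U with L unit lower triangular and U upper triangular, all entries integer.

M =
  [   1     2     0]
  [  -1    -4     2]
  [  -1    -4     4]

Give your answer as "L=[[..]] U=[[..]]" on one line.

L=[[1,0,0],[-1,1,0],[-1,1,1]] U=[[1,2,0],[0,-2,2],[0,0,2]]

  row1 -= -1·row0 → [0,-2,2]
  row2 -= -1·row0 → [0,-2,4]
  row2 -= 1·row1 → [0,0,2]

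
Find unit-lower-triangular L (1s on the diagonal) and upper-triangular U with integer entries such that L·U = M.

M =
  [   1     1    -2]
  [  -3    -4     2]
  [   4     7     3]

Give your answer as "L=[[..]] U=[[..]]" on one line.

L=[[1,0,0],[-3,1,0],[4,-3,1]] U=[[1,1,-2],[0,-1,-4],[0,0,-1]]

  r1 -= -3·r0 → [0,-1,-4]
  r2 -= 4·r0 → [0,3,11]
  r2 -= -3·r1 → [0,0,-1]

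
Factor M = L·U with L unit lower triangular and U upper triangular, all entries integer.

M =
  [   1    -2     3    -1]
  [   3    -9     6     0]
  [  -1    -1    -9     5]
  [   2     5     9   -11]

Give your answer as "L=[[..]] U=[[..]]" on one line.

  r1 -= 3·r0 → [0,-3,-3,3]
  r2 -= -1·r0 → [0,-3,-6,4]
  r3 -= 2·r0 → [0,9,3,-9]
  r2 -= 1·r1 → [0,0,-3,1]
  r3 -= -3·r1 → [0,0,-6,0]
  r3 -= 2·r2 → [0,0,0,-2]

L=[[1,0,0,0],[3,1,0,0],[-1,1,1,0],[2,-3,2,1]] U=[[1,-2,3,-1],[0,-3,-3,3],[0,0,-3,1],[0,0,0,-2]]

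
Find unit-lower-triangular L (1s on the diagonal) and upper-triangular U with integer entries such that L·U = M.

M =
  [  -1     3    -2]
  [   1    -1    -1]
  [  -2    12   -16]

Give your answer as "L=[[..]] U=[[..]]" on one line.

  r1 -= -1·r0 → [0,2,-3]
  r2 -= 2·r0 → [0,6,-12]
  r2 -= 3·r1 → [0,0,-3]

L=[[1,0,0],[-1,1,0],[2,3,1]] U=[[-1,3,-2],[0,2,-3],[0,0,-3]]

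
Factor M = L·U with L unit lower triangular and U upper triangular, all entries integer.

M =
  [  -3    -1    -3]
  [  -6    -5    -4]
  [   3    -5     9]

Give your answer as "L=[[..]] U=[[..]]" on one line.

L=[[1,0,0],[2,1,0],[-1,2,1]] U=[[-3,-1,-3],[0,-3,2],[0,0,2]]

  r1 -= 2·r0 → [0,-3,2]
  r2 -= -1·r0 → [0,-6,6]
  r2 -= 2·r1 → [0,0,2]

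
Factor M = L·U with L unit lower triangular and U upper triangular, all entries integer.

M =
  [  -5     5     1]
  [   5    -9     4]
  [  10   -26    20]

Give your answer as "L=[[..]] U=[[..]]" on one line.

  row1 -= -1·row0 → [0,-4,5]
  row2 -= -2·row0 → [0,-16,22]
  row2 -= 4·row1 → [0,0,2]

L=[[1,0,0],[-1,1,0],[-2,4,1]] U=[[-5,5,1],[0,-4,5],[0,0,2]]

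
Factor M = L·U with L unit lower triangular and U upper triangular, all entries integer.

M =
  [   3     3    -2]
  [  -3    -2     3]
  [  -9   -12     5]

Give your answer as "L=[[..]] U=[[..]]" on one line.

  R1 -= -1·R0 → [0,1,1]
  R2 -= -3·R0 → [0,-3,-1]
  R2 -= -3·R1 → [0,0,2]

L=[[1,0,0],[-1,1,0],[-3,-3,1]] U=[[3,3,-2],[0,1,1],[0,0,2]]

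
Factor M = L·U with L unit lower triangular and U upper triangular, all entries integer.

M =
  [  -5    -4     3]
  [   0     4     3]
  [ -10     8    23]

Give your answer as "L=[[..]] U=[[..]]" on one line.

  R1 -= 0·R0 → [0,4,3]
  R2 -= 2·R0 → [0,16,17]
  R2 -= 4·R1 → [0,0,5]

L=[[1,0,0],[0,1,0],[2,4,1]] U=[[-5,-4,3],[0,4,3],[0,0,5]]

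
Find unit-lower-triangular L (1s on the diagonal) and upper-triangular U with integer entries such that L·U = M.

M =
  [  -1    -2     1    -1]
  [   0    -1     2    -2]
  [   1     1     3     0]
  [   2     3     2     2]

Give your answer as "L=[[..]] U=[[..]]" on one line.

  R1 -= 0·R0 → [0,-1,2,-2]
  R2 -= -1·R0 → [0,-1,4,-1]
  R3 -= -2·R0 → [0,-1,4,0]
  R2 -= 1·R1 → [0,0,2,1]
  R3 -= 1·R1 → [0,0,2,2]
  R3 -= 1·R2 → [0,0,0,1]

L=[[1,0,0,0],[0,1,0,0],[-1,1,1,0],[-2,1,1,1]] U=[[-1,-2,1,-1],[0,-1,2,-2],[0,0,2,1],[0,0,0,1]]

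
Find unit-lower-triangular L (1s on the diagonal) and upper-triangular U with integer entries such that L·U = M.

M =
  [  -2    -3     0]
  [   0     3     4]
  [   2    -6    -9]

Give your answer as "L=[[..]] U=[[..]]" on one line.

  R1 -= 0·R0 → [0,3,4]
  R2 -= -1·R0 → [0,-9,-9]
  R2 -= -3·R1 → [0,0,3]

L=[[1,0,0],[0,1,0],[-1,-3,1]] U=[[-2,-3,0],[0,3,4],[0,0,3]]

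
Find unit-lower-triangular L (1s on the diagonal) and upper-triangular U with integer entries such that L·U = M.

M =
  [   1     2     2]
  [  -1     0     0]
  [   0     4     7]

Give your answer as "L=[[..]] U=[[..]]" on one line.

L=[[1,0,0],[-1,1,0],[0,2,1]] U=[[1,2,2],[0,2,2],[0,0,3]]

  row1 -= -1·row0 → [0,2,2]
  row2 -= 0·row0 → [0,4,7]
  row2 -= 2·row1 → [0,0,3]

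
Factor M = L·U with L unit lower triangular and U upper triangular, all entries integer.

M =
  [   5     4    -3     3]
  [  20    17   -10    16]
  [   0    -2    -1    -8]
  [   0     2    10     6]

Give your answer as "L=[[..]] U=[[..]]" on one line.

  R1 -= 4·R0 → [0,1,2,4]
  R2 -= 0·R0 → [0,-2,-1,-8]
  R3 -= 0·R0 → [0,2,10,6]
  R2 -= -2·R1 → [0,0,3,0]
  R3 -= 2·R1 → [0,0,6,-2]
  R3 -= 2·R2 → [0,0,0,-2]

L=[[1,0,0,0],[4,1,0,0],[0,-2,1,0],[0,2,2,1]] U=[[5,4,-3,3],[0,1,2,4],[0,0,3,0],[0,0,0,-2]]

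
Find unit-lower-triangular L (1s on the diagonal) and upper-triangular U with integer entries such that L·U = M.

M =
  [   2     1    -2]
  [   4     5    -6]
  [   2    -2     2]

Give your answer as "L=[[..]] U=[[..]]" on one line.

L=[[1,0,0],[2,1,0],[1,-1,1]] U=[[2,1,-2],[0,3,-2],[0,0,2]]

  r1 -= 2·r0 → [0,3,-2]
  r2 -= 1·r0 → [0,-3,4]
  r2 -= -1·r1 → [0,0,2]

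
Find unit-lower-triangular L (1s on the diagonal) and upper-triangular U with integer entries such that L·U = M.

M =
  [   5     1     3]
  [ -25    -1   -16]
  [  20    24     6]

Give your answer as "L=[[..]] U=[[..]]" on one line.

  r1 -= -5·r0 → [0,4,-1]
  r2 -= 4·r0 → [0,20,-6]
  r2 -= 5·r1 → [0,0,-1]

L=[[1,0,0],[-5,1,0],[4,5,1]] U=[[5,1,3],[0,4,-1],[0,0,-1]]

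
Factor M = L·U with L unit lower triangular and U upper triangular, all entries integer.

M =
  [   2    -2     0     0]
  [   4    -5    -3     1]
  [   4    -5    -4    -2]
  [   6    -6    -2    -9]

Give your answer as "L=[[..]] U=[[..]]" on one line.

L=[[1,0,0,0],[2,1,0,0],[2,1,1,0],[3,0,2,1]] U=[[2,-2,0,0],[0,-1,-3,1],[0,0,-1,-3],[0,0,0,-3]]

  r1 -= 2·r0 → [0,-1,-3,1]
  r2 -= 2·r0 → [0,-1,-4,-2]
  r3 -= 3·r0 → [0,0,-2,-9]
  r2 -= 1·r1 → [0,0,-1,-3]
  r3 -= 0·r1 → [0,0,-2,-9]
  r3 -= 2·r2 → [0,0,0,-3]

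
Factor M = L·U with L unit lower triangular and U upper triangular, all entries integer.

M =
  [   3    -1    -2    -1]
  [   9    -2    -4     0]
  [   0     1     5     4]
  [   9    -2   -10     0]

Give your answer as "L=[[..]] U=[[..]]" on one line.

L=[[1,0,0,0],[3,1,0,0],[0,1,1,0],[3,1,-2,1]] U=[[3,-1,-2,-1],[0,1,2,3],[0,0,3,1],[0,0,0,2]]

  R1 -= 3·R0 → [0,1,2,3]
  R2 -= 0·R0 → [0,1,5,4]
  R3 -= 3·R0 → [0,1,-4,3]
  R2 -= 1·R1 → [0,0,3,1]
  R3 -= 1·R1 → [0,0,-6,0]
  R3 -= -2·R2 → [0,0,0,2]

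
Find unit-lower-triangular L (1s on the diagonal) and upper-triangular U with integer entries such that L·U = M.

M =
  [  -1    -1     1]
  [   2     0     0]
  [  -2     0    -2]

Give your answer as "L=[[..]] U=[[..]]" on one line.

  R1 -= -2·R0 → [0,-2,2]
  R2 -= 2·R0 → [0,2,-4]
  R2 -= -1·R1 → [0,0,-2]

L=[[1,0,0],[-2,1,0],[2,-1,1]] U=[[-1,-1,1],[0,-2,2],[0,0,-2]]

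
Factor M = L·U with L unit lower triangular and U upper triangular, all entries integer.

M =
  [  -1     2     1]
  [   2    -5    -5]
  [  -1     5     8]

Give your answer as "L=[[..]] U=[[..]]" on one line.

  row1 -= -2·row0 → [0,-1,-3]
  row2 -= 1·row0 → [0,3,7]
  row2 -= -3·row1 → [0,0,-2]

L=[[1,0,0],[-2,1,0],[1,-3,1]] U=[[-1,2,1],[0,-1,-3],[0,0,-2]]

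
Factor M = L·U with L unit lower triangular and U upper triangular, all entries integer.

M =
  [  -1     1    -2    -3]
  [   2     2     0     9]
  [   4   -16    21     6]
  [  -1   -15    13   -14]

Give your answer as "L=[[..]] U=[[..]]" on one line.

  row1 -= -2·row0 → [0,4,-4,3]
  row2 -= -4·row0 → [0,-12,13,-6]
  row3 -= 1·row0 → [0,-16,15,-11]
  row2 -= -3·row1 → [0,0,1,3]
  row3 -= -4·row1 → [0,0,-1,1]
  row3 -= -1·row2 → [0,0,0,4]

L=[[1,0,0,0],[-2,1,0,0],[-4,-3,1,0],[1,-4,-1,1]] U=[[-1,1,-2,-3],[0,4,-4,3],[0,0,1,3],[0,0,0,4]]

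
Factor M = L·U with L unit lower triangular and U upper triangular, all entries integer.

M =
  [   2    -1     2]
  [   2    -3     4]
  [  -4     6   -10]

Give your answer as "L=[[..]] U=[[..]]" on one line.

  row1 -= 1·row0 → [0,-2,2]
  row2 -= -2·row0 → [0,4,-6]
  row2 -= -2·row1 → [0,0,-2]

L=[[1,0,0],[1,1,0],[-2,-2,1]] U=[[2,-1,2],[0,-2,2],[0,0,-2]]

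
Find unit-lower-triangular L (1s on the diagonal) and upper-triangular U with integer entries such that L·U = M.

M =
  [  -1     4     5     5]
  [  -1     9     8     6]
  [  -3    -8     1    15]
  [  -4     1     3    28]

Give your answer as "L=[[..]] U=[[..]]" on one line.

  R1 -= 1·R0 → [0,5,3,1]
  R2 -= 3·R0 → [0,-20,-14,0]
  R3 -= 4·R0 → [0,-15,-17,8]
  R2 -= -4·R1 → [0,0,-2,4]
  R3 -= -3·R1 → [0,0,-8,11]
  R3 -= 4·R2 → [0,0,0,-5]

L=[[1,0,0,0],[1,1,0,0],[3,-4,1,0],[4,-3,4,1]] U=[[-1,4,5,5],[0,5,3,1],[0,0,-2,4],[0,0,0,-5]]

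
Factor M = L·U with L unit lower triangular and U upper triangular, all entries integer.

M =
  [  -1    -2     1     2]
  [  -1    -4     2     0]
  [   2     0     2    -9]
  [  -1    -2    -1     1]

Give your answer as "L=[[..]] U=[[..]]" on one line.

L=[[1,0,0,0],[1,1,0,0],[-2,2,1,0],[1,0,-1,1]] U=[[-1,-2,1,2],[0,-2,1,-2],[0,0,2,-1],[0,0,0,-2]]

  row1 -= 1·row0 → [0,-2,1,-2]
  row2 -= -2·row0 → [0,-4,4,-5]
  row3 -= 1·row0 → [0,0,-2,-1]
  row2 -= 2·row1 → [0,0,2,-1]
  row3 -= 0·row1 → [0,0,-2,-1]
  row3 -= -1·row2 → [0,0,0,-2]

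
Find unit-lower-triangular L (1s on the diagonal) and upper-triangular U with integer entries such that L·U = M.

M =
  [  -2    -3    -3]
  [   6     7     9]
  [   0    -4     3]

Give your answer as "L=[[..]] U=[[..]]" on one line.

L=[[1,0,0],[-3,1,0],[0,2,1]] U=[[-2,-3,-3],[0,-2,0],[0,0,3]]

  r1 -= -3·r0 → [0,-2,0]
  r2 -= 0·r0 → [0,-4,3]
  r2 -= 2·r1 → [0,0,3]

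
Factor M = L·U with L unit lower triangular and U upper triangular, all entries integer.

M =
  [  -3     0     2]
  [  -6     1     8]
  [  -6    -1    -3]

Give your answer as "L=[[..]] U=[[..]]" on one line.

L=[[1,0,0],[2,1,0],[2,-1,1]] U=[[-3,0,2],[0,1,4],[0,0,-3]]

  row1 -= 2·row0 → [0,1,4]
  row2 -= 2·row0 → [0,-1,-7]
  row2 -= -1·row1 → [0,0,-3]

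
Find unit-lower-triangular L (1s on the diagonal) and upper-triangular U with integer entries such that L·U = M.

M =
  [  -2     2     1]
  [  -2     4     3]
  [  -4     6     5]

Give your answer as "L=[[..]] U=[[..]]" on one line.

L=[[1,0,0],[1,1,0],[2,1,1]] U=[[-2,2,1],[0,2,2],[0,0,1]]

  r1 -= 1·r0 → [0,2,2]
  r2 -= 2·r0 → [0,2,3]
  r2 -= 1·r1 → [0,0,1]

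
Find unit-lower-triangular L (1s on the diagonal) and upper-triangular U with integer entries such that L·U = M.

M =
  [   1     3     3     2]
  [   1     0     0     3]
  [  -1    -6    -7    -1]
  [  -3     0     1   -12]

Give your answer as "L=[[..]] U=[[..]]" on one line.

L=[[1,0,0,0],[1,1,0,0],[-1,1,1,0],[-3,-3,-1,1]] U=[[1,3,3,2],[0,-3,-3,1],[0,0,-1,0],[0,0,0,-3]]

  r1 -= 1·r0 → [0,-3,-3,1]
  r2 -= -1·r0 → [0,-3,-4,1]
  r3 -= -3·r0 → [0,9,10,-6]
  r2 -= 1·r1 → [0,0,-1,0]
  r3 -= -3·r1 → [0,0,1,-3]
  r3 -= -1·r2 → [0,0,0,-3]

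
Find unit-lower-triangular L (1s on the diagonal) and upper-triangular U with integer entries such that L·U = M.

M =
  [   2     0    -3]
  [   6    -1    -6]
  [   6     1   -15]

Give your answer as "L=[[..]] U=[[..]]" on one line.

  R1 -= 3·R0 → [0,-1,3]
  R2 -= 3·R0 → [0,1,-6]
  R2 -= -1·R1 → [0,0,-3]

L=[[1,0,0],[3,1,0],[3,-1,1]] U=[[2,0,-3],[0,-1,3],[0,0,-3]]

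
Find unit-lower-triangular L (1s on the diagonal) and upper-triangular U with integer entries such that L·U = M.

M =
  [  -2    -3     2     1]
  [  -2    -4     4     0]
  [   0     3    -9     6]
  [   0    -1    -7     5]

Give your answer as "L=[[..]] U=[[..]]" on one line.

  R1 -= 1·R0 → [0,-1,2,-1]
  R2 -= 0·R0 → [0,3,-9,6]
  R3 -= 0·R0 → [0,-1,-7,5]
  R2 -= -3·R1 → [0,0,-3,3]
  R3 -= 1·R1 → [0,0,-9,6]
  R3 -= 3·R2 → [0,0,0,-3]

L=[[1,0,0,0],[1,1,0,0],[0,-3,1,0],[0,1,3,1]] U=[[-2,-3,2,1],[0,-1,2,-1],[0,0,-3,3],[0,0,0,-3]]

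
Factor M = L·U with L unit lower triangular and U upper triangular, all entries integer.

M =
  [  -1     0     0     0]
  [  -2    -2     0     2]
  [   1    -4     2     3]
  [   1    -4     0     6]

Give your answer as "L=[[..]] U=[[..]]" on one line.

L=[[1,0,0,0],[2,1,0,0],[-1,2,1,0],[-1,2,0,1]] U=[[-1,0,0,0],[0,-2,0,2],[0,0,2,-1],[0,0,0,2]]

  row1 -= 2·row0 → [0,-2,0,2]
  row2 -= -1·row0 → [0,-4,2,3]
  row3 -= -1·row0 → [0,-4,0,6]
  row2 -= 2·row1 → [0,0,2,-1]
  row3 -= 2·row1 → [0,0,0,2]
  row3 -= 0·row2 → [0,0,0,2]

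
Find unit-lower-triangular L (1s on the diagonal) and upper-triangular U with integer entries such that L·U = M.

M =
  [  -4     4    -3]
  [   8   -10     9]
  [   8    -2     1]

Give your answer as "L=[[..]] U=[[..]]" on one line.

  R1 -= -2·R0 → [0,-2,3]
  R2 -= -2·R0 → [0,6,-5]
  R2 -= -3·R1 → [0,0,4]

L=[[1,0,0],[-2,1,0],[-2,-3,1]] U=[[-4,4,-3],[0,-2,3],[0,0,4]]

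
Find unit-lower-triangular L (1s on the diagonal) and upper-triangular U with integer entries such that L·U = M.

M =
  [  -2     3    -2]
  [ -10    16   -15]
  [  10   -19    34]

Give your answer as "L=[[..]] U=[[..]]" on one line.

L=[[1,0,0],[5,1,0],[-5,-4,1]] U=[[-2,3,-2],[0,1,-5],[0,0,4]]

  R1 -= 5·R0 → [0,1,-5]
  R2 -= -5·R0 → [0,-4,24]
  R2 -= -4·R1 → [0,0,4]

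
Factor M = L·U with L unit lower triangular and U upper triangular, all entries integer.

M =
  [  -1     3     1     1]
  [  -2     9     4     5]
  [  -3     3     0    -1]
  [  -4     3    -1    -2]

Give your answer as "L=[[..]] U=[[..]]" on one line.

  R1 -= 2·R0 → [0,3,2,3]
  R2 -= 3·R0 → [0,-6,-3,-4]
  R3 -= 4·R0 → [0,-9,-5,-6]
  R2 -= -2·R1 → [0,0,1,2]
  R3 -= -3·R1 → [0,0,1,3]
  R3 -= 1·R2 → [0,0,0,1]

L=[[1,0,0,0],[2,1,0,0],[3,-2,1,0],[4,-3,1,1]] U=[[-1,3,1,1],[0,3,2,3],[0,0,1,2],[0,0,0,1]]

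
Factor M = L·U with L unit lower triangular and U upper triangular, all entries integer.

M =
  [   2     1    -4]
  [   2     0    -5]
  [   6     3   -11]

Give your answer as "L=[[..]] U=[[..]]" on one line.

L=[[1,0,0],[1,1,0],[3,0,1]] U=[[2,1,-4],[0,-1,-1],[0,0,1]]

  r1 -= 1·r0 → [0,-1,-1]
  r2 -= 3·r0 → [0,0,1]
  r2 -= 0·r1 → [0,0,1]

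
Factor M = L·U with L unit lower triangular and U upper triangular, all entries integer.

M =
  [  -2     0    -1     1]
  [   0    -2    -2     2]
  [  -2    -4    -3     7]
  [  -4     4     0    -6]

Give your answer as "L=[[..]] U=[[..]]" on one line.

  r1 -= 0·r0 → [0,-2,-2,2]
  r2 -= 1·r0 → [0,-4,-2,6]
  r3 -= 2·r0 → [0,4,2,-8]
  r2 -= 2·r1 → [0,0,2,2]
  r3 -= -2·r1 → [0,0,-2,-4]
  r3 -= -1·r2 → [0,0,0,-2]

L=[[1,0,0,0],[0,1,0,0],[1,2,1,0],[2,-2,-1,1]] U=[[-2,0,-1,1],[0,-2,-2,2],[0,0,2,2],[0,0,0,-2]]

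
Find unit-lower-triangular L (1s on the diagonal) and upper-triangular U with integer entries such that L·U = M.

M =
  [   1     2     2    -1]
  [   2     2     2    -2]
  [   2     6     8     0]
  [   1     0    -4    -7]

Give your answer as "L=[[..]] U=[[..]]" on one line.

  R1 -= 2·R0 → [0,-2,-2,0]
  R2 -= 2·R0 → [0,2,4,2]
  R3 -= 1·R0 → [0,-2,-6,-6]
  R2 -= -1·R1 → [0,0,2,2]
  R3 -= 1·R1 → [0,0,-4,-6]
  R3 -= -2·R2 → [0,0,0,-2]

L=[[1,0,0,0],[2,1,0,0],[2,-1,1,0],[1,1,-2,1]] U=[[1,2,2,-1],[0,-2,-2,0],[0,0,2,2],[0,0,0,-2]]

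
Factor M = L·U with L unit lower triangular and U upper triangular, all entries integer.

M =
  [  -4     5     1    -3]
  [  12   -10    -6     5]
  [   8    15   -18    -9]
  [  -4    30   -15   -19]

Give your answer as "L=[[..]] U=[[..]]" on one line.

L=[[1,0,0,0],[-3,1,0,0],[-2,5,1,0],[1,5,1,1]] U=[[-4,5,1,-3],[0,5,-3,-4],[0,0,-1,5],[0,0,0,-1]]

  R1 -= -3·R0 → [0,5,-3,-4]
  R2 -= -2·R0 → [0,25,-16,-15]
  R3 -= 1·R0 → [0,25,-16,-16]
  R2 -= 5·R1 → [0,0,-1,5]
  R3 -= 5·R1 → [0,0,-1,4]
  R3 -= 1·R2 → [0,0,0,-1]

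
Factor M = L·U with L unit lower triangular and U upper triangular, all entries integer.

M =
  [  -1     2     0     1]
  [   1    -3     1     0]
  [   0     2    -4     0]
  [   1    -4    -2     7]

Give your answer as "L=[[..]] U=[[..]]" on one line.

  R1 -= -1·R0 → [0,-1,1,1]
  R2 -= 0·R0 → [0,2,-4,0]
  R3 -= -1·R0 → [0,-2,-2,8]
  R2 -= -2·R1 → [0,0,-2,2]
  R3 -= 2·R1 → [0,0,-4,6]
  R3 -= 2·R2 → [0,0,0,2]

L=[[1,0,0,0],[-1,1,0,0],[0,-2,1,0],[-1,2,2,1]] U=[[-1,2,0,1],[0,-1,1,1],[0,0,-2,2],[0,0,0,2]]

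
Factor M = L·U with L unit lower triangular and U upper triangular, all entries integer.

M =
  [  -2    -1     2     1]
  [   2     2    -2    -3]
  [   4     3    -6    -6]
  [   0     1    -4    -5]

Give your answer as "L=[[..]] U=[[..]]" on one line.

  r1 -= -1·r0 → [0,1,0,-2]
  r2 -= -2·r0 → [0,1,-2,-4]
  r3 -= 0·r0 → [0,1,-4,-5]
  r2 -= 1·r1 → [0,0,-2,-2]
  r3 -= 1·r1 → [0,0,-4,-3]
  r3 -= 2·r2 → [0,0,0,1]

L=[[1,0,0,0],[-1,1,0,0],[-2,1,1,0],[0,1,2,1]] U=[[-2,-1,2,1],[0,1,0,-2],[0,0,-2,-2],[0,0,0,1]]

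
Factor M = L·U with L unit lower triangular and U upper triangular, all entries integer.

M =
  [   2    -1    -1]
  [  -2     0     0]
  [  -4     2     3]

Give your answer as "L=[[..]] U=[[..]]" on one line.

L=[[1,0,0],[-1,1,0],[-2,0,1]] U=[[2,-1,-1],[0,-1,-1],[0,0,1]]

  r1 -= -1·r0 → [0,-1,-1]
  r2 -= -2·r0 → [0,0,1]
  r2 -= 0·r1 → [0,0,1]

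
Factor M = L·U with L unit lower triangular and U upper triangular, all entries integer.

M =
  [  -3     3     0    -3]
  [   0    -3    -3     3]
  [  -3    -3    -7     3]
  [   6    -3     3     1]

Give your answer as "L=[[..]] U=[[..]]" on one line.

  row1 -= 0·row0 → [0,-3,-3,3]
  row2 -= 1·row0 → [0,-6,-7,6]
  row3 -= -2·row0 → [0,3,3,-5]
  row2 -= 2·row1 → [0,0,-1,0]
  row3 -= -1·row1 → [0,0,0,-2]
  row3 -= 0·row2 → [0,0,0,-2]

L=[[1,0,0,0],[0,1,0,0],[1,2,1,0],[-2,-1,0,1]] U=[[-3,3,0,-3],[0,-3,-3,3],[0,0,-1,0],[0,0,0,-2]]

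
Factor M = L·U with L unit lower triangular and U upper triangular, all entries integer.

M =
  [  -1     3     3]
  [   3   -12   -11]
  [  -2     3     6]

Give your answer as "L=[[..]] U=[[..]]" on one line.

  R1 -= -3·R0 → [0,-3,-2]
  R2 -= 2·R0 → [0,-3,0]
  R2 -= 1·R1 → [0,0,2]

L=[[1,0,0],[-3,1,0],[2,1,1]] U=[[-1,3,3],[0,-3,-2],[0,0,2]]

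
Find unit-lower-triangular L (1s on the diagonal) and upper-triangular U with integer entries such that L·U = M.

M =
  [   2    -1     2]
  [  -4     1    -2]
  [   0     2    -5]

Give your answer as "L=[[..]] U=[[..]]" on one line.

L=[[1,0,0],[-2,1,0],[0,-2,1]] U=[[2,-1,2],[0,-1,2],[0,0,-1]]

  r1 -= -2·r0 → [0,-1,2]
  r2 -= 0·r0 → [0,2,-5]
  r2 -= -2·r1 → [0,0,-1]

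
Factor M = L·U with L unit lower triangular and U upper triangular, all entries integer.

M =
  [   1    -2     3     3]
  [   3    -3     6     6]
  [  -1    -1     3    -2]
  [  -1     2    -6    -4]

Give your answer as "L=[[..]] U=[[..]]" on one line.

  r1 -= 3·r0 → [0,3,-3,-3]
  r2 -= -1·r0 → [0,-3,6,1]
  r3 -= -1·r0 → [0,0,-3,-1]
  r2 -= -1·r1 → [0,0,3,-2]
  r3 -= 0·r1 → [0,0,-3,-1]
  r3 -= -1·r2 → [0,0,0,-3]

L=[[1,0,0,0],[3,1,0,0],[-1,-1,1,0],[-1,0,-1,1]] U=[[1,-2,3,3],[0,3,-3,-3],[0,0,3,-2],[0,0,0,-3]]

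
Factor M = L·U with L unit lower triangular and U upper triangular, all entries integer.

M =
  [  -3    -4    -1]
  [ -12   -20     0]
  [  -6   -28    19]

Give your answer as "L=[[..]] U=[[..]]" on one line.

  R1 -= 4·R0 → [0,-4,4]
  R2 -= 2·R0 → [0,-20,21]
  R2 -= 5·R1 → [0,0,1]

L=[[1,0,0],[4,1,0],[2,5,1]] U=[[-3,-4,-1],[0,-4,4],[0,0,1]]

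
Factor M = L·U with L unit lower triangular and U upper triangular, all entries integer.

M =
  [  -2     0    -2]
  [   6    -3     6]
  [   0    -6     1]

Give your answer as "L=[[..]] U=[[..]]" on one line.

  r1 -= -3·r0 → [0,-3,0]
  r2 -= 0·r0 → [0,-6,1]
  r2 -= 2·r1 → [0,0,1]

L=[[1,0,0],[-3,1,0],[0,2,1]] U=[[-2,0,-2],[0,-3,0],[0,0,1]]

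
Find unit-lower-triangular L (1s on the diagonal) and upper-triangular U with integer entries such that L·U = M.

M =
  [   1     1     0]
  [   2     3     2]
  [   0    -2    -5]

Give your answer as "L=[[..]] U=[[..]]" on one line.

L=[[1,0,0],[2,1,0],[0,-2,1]] U=[[1,1,0],[0,1,2],[0,0,-1]]

  R1 -= 2·R0 → [0,1,2]
  R2 -= 0·R0 → [0,-2,-5]
  R2 -= -2·R1 → [0,0,-1]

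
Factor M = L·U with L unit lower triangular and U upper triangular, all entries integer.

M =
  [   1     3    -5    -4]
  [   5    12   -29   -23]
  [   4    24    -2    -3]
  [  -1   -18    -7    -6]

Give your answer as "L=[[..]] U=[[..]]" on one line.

  R1 -= 5·R0 → [0,-3,-4,-3]
  R2 -= 4·R0 → [0,12,18,13]
  R3 -= -1·R0 → [0,-15,-12,-10]
  R2 -= -4·R1 → [0,0,2,1]
  R3 -= 5·R1 → [0,0,8,5]
  R3 -= 4·R2 → [0,0,0,1]

L=[[1,0,0,0],[5,1,0,0],[4,-4,1,0],[-1,5,4,1]] U=[[1,3,-5,-4],[0,-3,-4,-3],[0,0,2,1],[0,0,0,1]]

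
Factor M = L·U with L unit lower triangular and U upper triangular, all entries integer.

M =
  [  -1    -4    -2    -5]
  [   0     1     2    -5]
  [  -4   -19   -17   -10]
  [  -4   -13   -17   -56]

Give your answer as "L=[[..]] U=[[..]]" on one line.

  R1 -= 0·R0 → [0,1,2,-5]
  R2 -= 4·R0 → [0,-3,-9,10]
  R3 -= 4·R0 → [0,3,-9,-36]
  R2 -= -3·R1 → [0,0,-3,-5]
  R3 -= 3·R1 → [0,0,-15,-21]
  R3 -= 5·R2 → [0,0,0,4]

L=[[1,0,0,0],[0,1,0,0],[4,-3,1,0],[4,3,5,1]] U=[[-1,-4,-2,-5],[0,1,2,-5],[0,0,-3,-5],[0,0,0,4]]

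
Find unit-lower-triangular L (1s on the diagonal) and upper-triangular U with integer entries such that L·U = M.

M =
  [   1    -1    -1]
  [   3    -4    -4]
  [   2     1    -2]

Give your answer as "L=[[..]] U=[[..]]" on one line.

  R1 -= 3·R0 → [0,-1,-1]
  R2 -= 2·R0 → [0,3,0]
  R2 -= -3·R1 → [0,0,-3]

L=[[1,0,0],[3,1,0],[2,-3,1]] U=[[1,-1,-1],[0,-1,-1],[0,0,-3]]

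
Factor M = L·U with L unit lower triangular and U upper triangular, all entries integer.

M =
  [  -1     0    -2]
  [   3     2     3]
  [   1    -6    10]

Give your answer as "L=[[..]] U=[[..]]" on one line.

L=[[1,0,0],[-3,1,0],[-1,-3,1]] U=[[-1,0,-2],[0,2,-3],[0,0,-1]]

  R1 -= -3·R0 → [0,2,-3]
  R2 -= -1·R0 → [0,-6,8]
  R2 -= -3·R1 → [0,0,-1]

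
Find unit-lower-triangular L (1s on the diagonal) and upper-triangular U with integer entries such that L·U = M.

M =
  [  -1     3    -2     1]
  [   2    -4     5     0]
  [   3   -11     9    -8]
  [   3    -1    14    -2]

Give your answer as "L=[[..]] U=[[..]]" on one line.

L=[[1,0,0,0],[-2,1,0,0],[-3,-1,1,0],[-3,4,1,1]] U=[[-1,3,-2,1],[0,2,1,2],[0,0,4,-3],[0,0,0,-4]]

  r1 -= -2·r0 → [0,2,1,2]
  r2 -= -3·r0 → [0,-2,3,-5]
  r3 -= -3·r0 → [0,8,8,1]
  r2 -= -1·r1 → [0,0,4,-3]
  r3 -= 4·r1 → [0,0,4,-7]
  r3 -= 1·r2 → [0,0,0,-4]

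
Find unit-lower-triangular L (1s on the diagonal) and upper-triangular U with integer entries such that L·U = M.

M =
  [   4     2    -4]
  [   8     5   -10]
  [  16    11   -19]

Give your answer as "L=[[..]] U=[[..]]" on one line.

L=[[1,0,0],[2,1,0],[4,3,1]] U=[[4,2,-4],[0,1,-2],[0,0,3]]

  r1 -= 2·r0 → [0,1,-2]
  r2 -= 4·r0 → [0,3,-3]
  r2 -= 3·r1 → [0,0,3]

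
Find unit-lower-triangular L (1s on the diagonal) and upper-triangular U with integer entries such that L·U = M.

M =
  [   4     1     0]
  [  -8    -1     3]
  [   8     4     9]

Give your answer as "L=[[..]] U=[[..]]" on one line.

  row1 -= -2·row0 → [0,1,3]
  row2 -= 2·row0 → [0,2,9]
  row2 -= 2·row1 → [0,0,3]

L=[[1,0,0],[-2,1,0],[2,2,1]] U=[[4,1,0],[0,1,3],[0,0,3]]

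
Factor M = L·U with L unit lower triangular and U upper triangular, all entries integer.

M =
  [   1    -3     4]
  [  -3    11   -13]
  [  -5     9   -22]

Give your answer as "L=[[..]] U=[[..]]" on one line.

L=[[1,0,0],[-3,1,0],[-5,-3,1]] U=[[1,-3,4],[0,2,-1],[0,0,-5]]

  R1 -= -3·R0 → [0,2,-1]
  R2 -= -5·R0 → [0,-6,-2]
  R2 -= -3·R1 → [0,0,-5]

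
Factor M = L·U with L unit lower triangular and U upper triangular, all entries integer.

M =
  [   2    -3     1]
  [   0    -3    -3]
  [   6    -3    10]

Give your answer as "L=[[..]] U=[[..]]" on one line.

  R1 -= 0·R0 → [0,-3,-3]
  R2 -= 3·R0 → [0,6,7]
  R2 -= -2·R1 → [0,0,1]

L=[[1,0,0],[0,1,0],[3,-2,1]] U=[[2,-3,1],[0,-3,-3],[0,0,1]]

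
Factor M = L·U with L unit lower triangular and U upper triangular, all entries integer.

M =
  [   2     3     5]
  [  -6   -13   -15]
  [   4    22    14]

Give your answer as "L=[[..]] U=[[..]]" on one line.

  R1 -= -3·R0 → [0,-4,0]
  R2 -= 2·R0 → [0,16,4]
  R2 -= -4·R1 → [0,0,4]

L=[[1,0,0],[-3,1,0],[2,-4,1]] U=[[2,3,5],[0,-4,0],[0,0,4]]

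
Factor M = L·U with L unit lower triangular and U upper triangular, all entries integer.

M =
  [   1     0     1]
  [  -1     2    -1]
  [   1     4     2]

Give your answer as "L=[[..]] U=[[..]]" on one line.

L=[[1,0,0],[-1,1,0],[1,2,1]] U=[[1,0,1],[0,2,0],[0,0,1]]

  r1 -= -1·r0 → [0,2,0]
  r2 -= 1·r0 → [0,4,1]
  r2 -= 2·r1 → [0,0,1]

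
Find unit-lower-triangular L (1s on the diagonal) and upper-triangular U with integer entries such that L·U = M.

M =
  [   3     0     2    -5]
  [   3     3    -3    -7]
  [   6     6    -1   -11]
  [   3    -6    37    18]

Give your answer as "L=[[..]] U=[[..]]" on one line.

  row1 -= 1·row0 → [0,3,-5,-2]
  row2 -= 2·row0 → [0,6,-5,-1]
  row3 -= 1·row0 → [0,-6,35,23]
  row2 -= 2·row1 → [0,0,5,3]
  row3 -= -2·row1 → [0,0,25,19]
  row3 -= 5·row2 → [0,0,0,4]

L=[[1,0,0,0],[1,1,0,0],[2,2,1,0],[1,-2,5,1]] U=[[3,0,2,-5],[0,3,-5,-2],[0,0,5,3],[0,0,0,4]]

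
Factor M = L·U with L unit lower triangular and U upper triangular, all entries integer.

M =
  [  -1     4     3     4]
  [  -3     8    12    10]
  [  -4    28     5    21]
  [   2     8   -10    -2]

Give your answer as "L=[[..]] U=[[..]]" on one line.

  row1 -= 3·row0 → [0,-4,3,-2]
  row2 -= 4·row0 → [0,12,-7,5]
  row3 -= -2·row0 → [0,16,-4,6]
  row2 -= -3·row1 → [0,0,2,-1]
  row3 -= -4·row1 → [0,0,8,-2]
  row3 -= 4·row2 → [0,0,0,2]

L=[[1,0,0,0],[3,1,0,0],[4,-3,1,0],[-2,-4,4,1]] U=[[-1,4,3,4],[0,-4,3,-2],[0,0,2,-1],[0,0,0,2]]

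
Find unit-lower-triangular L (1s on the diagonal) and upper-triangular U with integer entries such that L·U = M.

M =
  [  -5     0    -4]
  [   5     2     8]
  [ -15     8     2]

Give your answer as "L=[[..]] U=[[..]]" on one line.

L=[[1,0,0],[-1,1,0],[3,4,1]] U=[[-5,0,-4],[0,2,4],[0,0,-2]]

  row1 -= -1·row0 → [0,2,4]
  row2 -= 3·row0 → [0,8,14]
  row2 -= 4·row1 → [0,0,-2]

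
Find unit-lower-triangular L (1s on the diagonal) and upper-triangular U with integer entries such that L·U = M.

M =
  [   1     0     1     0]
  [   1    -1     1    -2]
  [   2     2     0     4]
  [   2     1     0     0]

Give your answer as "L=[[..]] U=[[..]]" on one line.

L=[[1,0,0,0],[1,1,0,0],[2,-2,1,0],[2,-1,1,1]] U=[[1,0,1,0],[0,-1,0,-2],[0,0,-2,0],[0,0,0,-2]]

  R1 -= 1·R0 → [0,-1,0,-2]
  R2 -= 2·R0 → [0,2,-2,4]
  R3 -= 2·R0 → [0,1,-2,0]
  R2 -= -2·R1 → [0,0,-2,0]
  R3 -= -1·R1 → [0,0,-2,-2]
  R3 -= 1·R2 → [0,0,0,-2]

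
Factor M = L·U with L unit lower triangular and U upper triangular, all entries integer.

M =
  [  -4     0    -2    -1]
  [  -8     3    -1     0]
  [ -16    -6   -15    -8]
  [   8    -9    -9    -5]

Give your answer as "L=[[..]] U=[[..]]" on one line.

  r1 -= 2·r0 → [0,3,3,2]
  r2 -= 4·r0 → [0,-6,-7,-4]
  r3 -= -2·r0 → [0,-9,-13,-7]
  r2 -= -2·r1 → [0,0,-1,0]
  r3 -= -3·r1 → [0,0,-4,-1]
  r3 -= 4·r2 → [0,0,0,-1]

L=[[1,0,0,0],[2,1,0,0],[4,-2,1,0],[-2,-3,4,1]] U=[[-4,0,-2,-1],[0,3,3,2],[0,0,-1,0],[0,0,0,-1]]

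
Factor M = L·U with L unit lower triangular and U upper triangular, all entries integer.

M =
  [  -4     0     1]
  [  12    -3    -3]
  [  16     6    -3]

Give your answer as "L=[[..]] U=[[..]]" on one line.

L=[[1,0,0],[-3,1,0],[-4,-2,1]] U=[[-4,0,1],[0,-3,0],[0,0,1]]

  row1 -= -3·row0 → [0,-3,0]
  row2 -= -4·row0 → [0,6,1]
  row2 -= -2·row1 → [0,0,1]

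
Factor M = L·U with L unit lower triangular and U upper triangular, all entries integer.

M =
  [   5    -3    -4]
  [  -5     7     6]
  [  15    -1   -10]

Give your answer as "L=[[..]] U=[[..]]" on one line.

L=[[1,0,0],[-1,1,0],[3,2,1]] U=[[5,-3,-4],[0,4,2],[0,0,-2]]

  R1 -= -1·R0 → [0,4,2]
  R2 -= 3·R0 → [0,8,2]
  R2 -= 2·R1 → [0,0,-2]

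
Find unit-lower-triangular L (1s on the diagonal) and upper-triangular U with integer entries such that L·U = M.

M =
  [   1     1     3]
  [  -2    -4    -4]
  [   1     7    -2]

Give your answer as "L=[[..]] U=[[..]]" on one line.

L=[[1,0,0],[-2,1,0],[1,-3,1]] U=[[1,1,3],[0,-2,2],[0,0,1]]

  row1 -= -2·row0 → [0,-2,2]
  row2 -= 1·row0 → [0,6,-5]
  row2 -= -3·row1 → [0,0,1]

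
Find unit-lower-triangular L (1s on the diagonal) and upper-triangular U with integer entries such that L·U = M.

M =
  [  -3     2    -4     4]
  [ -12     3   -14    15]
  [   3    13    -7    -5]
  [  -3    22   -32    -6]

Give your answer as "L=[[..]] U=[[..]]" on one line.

  r1 -= 4·r0 → [0,-5,2,-1]
  r2 -= -1·r0 → [0,15,-11,-1]
  r3 -= 1·r0 → [0,20,-28,-10]
  r2 -= -3·r1 → [0,0,-5,-4]
  r3 -= -4·r1 → [0,0,-20,-14]
  r3 -= 4·r2 → [0,0,0,2]

L=[[1,0,0,0],[4,1,0,0],[-1,-3,1,0],[1,-4,4,1]] U=[[-3,2,-4,4],[0,-5,2,-1],[0,0,-5,-4],[0,0,0,2]]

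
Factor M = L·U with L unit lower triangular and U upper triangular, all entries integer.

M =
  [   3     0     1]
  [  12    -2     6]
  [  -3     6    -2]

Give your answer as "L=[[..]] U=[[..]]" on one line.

L=[[1,0,0],[4,1,0],[-1,-3,1]] U=[[3,0,1],[0,-2,2],[0,0,5]]

  row1 -= 4·row0 → [0,-2,2]
  row2 -= -1·row0 → [0,6,-1]
  row2 -= -3·row1 → [0,0,5]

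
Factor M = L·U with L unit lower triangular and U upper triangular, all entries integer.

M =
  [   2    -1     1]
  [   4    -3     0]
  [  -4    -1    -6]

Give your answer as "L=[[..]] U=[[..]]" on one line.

L=[[1,0,0],[2,1,0],[-2,3,1]] U=[[2,-1,1],[0,-1,-2],[0,0,2]]

  R1 -= 2·R0 → [0,-1,-2]
  R2 -= -2·R0 → [0,-3,-4]
  R2 -= 3·R1 → [0,0,2]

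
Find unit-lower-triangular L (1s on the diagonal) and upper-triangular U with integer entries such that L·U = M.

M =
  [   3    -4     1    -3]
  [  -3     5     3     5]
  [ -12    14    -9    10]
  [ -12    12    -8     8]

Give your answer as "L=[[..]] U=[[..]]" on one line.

  R1 -= -1·R0 → [0,1,4,2]
  R2 -= -4·R0 → [0,-2,-5,-2]
  R3 -= -4·R0 → [0,-4,-4,-4]
  R2 -= -2·R1 → [0,0,3,2]
  R3 -= -4·R1 → [0,0,12,4]
  R3 -= 4·R2 → [0,0,0,-4]

L=[[1,0,0,0],[-1,1,0,0],[-4,-2,1,0],[-4,-4,4,1]] U=[[3,-4,1,-3],[0,1,4,2],[0,0,3,2],[0,0,0,-4]]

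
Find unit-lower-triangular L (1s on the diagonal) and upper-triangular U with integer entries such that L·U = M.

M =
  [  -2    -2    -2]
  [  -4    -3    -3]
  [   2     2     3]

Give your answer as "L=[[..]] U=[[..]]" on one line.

  row1 -= 2·row0 → [0,1,1]
  row2 -= -1·row0 → [0,0,1]
  row2 -= 0·row1 → [0,0,1]

L=[[1,0,0],[2,1,0],[-1,0,1]] U=[[-2,-2,-2],[0,1,1],[0,0,1]]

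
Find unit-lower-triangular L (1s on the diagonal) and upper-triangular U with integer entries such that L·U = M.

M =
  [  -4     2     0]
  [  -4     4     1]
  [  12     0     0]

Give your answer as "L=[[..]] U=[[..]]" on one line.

L=[[1,0,0],[1,1,0],[-3,3,1]] U=[[-4,2,0],[0,2,1],[0,0,-3]]

  row1 -= 1·row0 → [0,2,1]
  row2 -= -3·row0 → [0,6,0]
  row2 -= 3·row1 → [0,0,-3]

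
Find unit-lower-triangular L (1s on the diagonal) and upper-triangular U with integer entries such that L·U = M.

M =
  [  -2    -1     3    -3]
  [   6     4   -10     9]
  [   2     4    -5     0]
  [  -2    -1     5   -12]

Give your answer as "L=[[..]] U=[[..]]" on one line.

L=[[1,0,0,0],[-3,1,0,0],[-1,3,1,0],[1,0,2,1]] U=[[-2,-1,3,-3],[0,1,-1,0],[0,0,1,-3],[0,0,0,-3]]

  row1 -= -3·row0 → [0,1,-1,0]
  row2 -= -1·row0 → [0,3,-2,-3]
  row3 -= 1·row0 → [0,0,2,-9]
  row2 -= 3·row1 → [0,0,1,-3]
  row3 -= 0·row1 → [0,0,2,-9]
  row3 -= 2·row2 → [0,0,0,-3]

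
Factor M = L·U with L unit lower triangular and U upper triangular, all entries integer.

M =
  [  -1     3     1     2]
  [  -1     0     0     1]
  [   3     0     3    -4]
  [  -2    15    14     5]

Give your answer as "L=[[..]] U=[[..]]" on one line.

L=[[1,0,0,0],[1,1,0,0],[-3,-3,1,0],[2,-3,3,1]] U=[[-1,3,1,2],[0,-3,-1,-1],[0,0,3,-1],[0,0,0,1]]

  row1 -= 1·row0 → [0,-3,-1,-1]
  row2 -= -3·row0 → [0,9,6,2]
  row3 -= 2·row0 → [0,9,12,1]
  row2 -= -3·row1 → [0,0,3,-1]
  row3 -= -3·row1 → [0,0,9,-2]
  row3 -= 3·row2 → [0,0,0,1]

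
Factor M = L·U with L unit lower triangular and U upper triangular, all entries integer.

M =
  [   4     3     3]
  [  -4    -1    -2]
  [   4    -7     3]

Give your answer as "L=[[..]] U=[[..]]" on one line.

L=[[1,0,0],[-1,1,0],[1,-5,1]] U=[[4,3,3],[0,2,1],[0,0,5]]

  row1 -= -1·row0 → [0,2,1]
  row2 -= 1·row0 → [0,-10,0]
  row2 -= -5·row1 → [0,0,5]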